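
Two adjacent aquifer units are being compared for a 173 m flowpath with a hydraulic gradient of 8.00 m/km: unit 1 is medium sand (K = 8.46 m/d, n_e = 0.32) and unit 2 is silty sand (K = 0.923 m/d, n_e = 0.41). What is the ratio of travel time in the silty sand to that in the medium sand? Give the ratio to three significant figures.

11.7

Unit 1 (medium sand): v = 8.46×0.0080/0.32 = 0.2115 m/d, t = 173/0.2115 = 818.0 d
Unit 2 (silty sand): v = 0.923×0.0080/0.41 = 0.01801 m/d, t = 173/0.01801 = 9606 d
t(silty sand) / t(medium sand) = 9606/818.0 = 11.7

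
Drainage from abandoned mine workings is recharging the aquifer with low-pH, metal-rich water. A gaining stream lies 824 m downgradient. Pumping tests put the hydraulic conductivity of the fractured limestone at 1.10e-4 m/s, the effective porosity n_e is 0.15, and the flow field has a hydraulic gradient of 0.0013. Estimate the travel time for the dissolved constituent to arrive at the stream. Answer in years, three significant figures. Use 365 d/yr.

K = 1.10e-4 m/s × 86400 s/d = 9.504 m/d
Specific discharge q = 9.504 × 0.0013 = 0.01236 m/d
v = Ki/n = 9.504·0.0013/0.15 = 0.08237 m/d
t = L / v = 824 / 0.08237 = 10000 d
   = 10000 / 365 = 27.4 yr

27.4 years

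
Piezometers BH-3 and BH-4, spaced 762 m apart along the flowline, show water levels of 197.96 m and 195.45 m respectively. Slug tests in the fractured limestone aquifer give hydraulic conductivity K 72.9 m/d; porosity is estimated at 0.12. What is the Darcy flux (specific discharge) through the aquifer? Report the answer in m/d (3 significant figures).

0.240 m/d

Hydraulic gradient i = (197.96 − 195.45) / 762 = 2.51 / 762 = 0.003294
Darcy flux q = K·i = 72.9 × 0.003294 = 0.2401 m/d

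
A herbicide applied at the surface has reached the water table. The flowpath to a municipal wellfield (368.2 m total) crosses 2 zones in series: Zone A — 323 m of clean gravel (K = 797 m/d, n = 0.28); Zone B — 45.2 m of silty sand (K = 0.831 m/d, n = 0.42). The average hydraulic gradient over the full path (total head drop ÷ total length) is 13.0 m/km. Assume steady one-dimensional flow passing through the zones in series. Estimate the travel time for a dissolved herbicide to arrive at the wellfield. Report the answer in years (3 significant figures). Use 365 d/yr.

For zones in series the flux q is common to all zones; the equivalent conductivity is the harmonic (thickness-weighted) mean, K_eq = L_total / Σ(L_j/K_j).
Σ(L/K) = 323/797 + 45.2/0.831 = 0.4053 + 54.39 = 54.80 d
K_eq = L_total / Σ(L/K) = 368.2 / 54.80 = 6.719 m/d
q = K_eq · i = 6.719 × 0.013 = 0.08735 m/d (same in every zone)
Zone A: v = q/n = 0.08735/0.28 = 0.3120 m/d → t_A = 323/0.3120 = 1035 d
Zone B: v = q/n = 0.08735/0.42 = 0.2080 m/d → t_B = 45.2/0.2080 = 217.3 d
Total t = 1035 + 217.3 = 1253 d
   = 1253 / 365 = 3.43 yr

3.43 years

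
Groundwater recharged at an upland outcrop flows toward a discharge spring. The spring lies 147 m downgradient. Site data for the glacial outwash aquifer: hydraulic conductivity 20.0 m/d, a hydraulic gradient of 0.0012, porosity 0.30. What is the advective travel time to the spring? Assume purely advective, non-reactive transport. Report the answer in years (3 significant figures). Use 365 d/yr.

5.03 years

Darcy flux q = K·i = 20.0 × 0.0012 = 0.02400 m/d
v = Ki/n = 20.0·0.0012/0.30 = 0.08000 m/d
t = L / v = 147 / 0.08000 = 1838 d
   = 1838 / 365 = 5.03 yr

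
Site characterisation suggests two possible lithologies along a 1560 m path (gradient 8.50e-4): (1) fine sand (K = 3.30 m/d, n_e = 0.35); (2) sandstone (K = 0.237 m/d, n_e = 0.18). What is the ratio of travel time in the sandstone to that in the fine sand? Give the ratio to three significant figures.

Unit 1 (fine sand): v = 3.30×8.5e-4/0.35 = 0.008014 m/d, t = 1560/0.008014 = 194700 d
Unit 2 (sandstone): v = 0.237×8.5e-4/0.18 = 0.001119 m/d, t = 1560/0.001119 = 1.394e6 d
t(sandstone) / t(fine sand) = 1.394e6/194700 = 7.16

7.16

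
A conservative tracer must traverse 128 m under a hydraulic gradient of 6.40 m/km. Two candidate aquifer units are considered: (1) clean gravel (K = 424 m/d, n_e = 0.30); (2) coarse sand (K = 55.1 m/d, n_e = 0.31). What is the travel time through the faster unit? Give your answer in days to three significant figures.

Unit 1 (clean gravel): v = 424×0.0064/0.30 = 9.045 m/d, t = 128/9.045 = 14.15 d
Unit 2 (coarse sand): v = 55.1×0.0064/0.31 = 1.138 m/d, t = 128/1.138 = 112.5 d
Faster unit: t = 14.2 d

14.2 days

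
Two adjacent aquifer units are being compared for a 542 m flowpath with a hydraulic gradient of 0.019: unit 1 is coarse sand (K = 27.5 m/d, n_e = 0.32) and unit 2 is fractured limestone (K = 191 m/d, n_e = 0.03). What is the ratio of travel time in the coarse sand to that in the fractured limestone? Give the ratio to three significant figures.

Unit 1 (coarse sand): v = 27.5×0.019/0.32 = 1.633 m/d, t = 542/1.633 = 331.9 d
Unit 2 (fractured limestone): v = 191×0.019/0.03 = 121.0 m/d, t = 542/121.0 = 4.481 d
t(coarse sand) / t(fractured limestone) = 331.9/4.481 = 74.1

74.1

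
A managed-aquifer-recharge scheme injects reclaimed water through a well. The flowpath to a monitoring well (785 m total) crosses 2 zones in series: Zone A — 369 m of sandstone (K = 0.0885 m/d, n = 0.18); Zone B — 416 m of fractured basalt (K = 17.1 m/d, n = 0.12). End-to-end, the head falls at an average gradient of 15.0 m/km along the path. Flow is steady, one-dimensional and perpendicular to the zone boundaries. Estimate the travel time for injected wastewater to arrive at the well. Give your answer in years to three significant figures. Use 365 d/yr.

114 years

For zones in series the flux q is common to all zones; the equivalent conductivity is the harmonic (thickness-weighted) mean, K_eq = L_total / Σ(L_j/K_j).
Σ(L/K) = 369/0.0885 + 416/17.1 = 4169 + 24.33 = 4194 d
K_eq = L_total / Σ(L/K) = 785 / 4194 = 0.1872 m/d
q = K_eq · i = 0.1872 × 0.015 = 0.002808 m/d (same in every zone)
Zone A: v = q/n = 0.002808/0.18 = 0.01560 m/d → t_A = 369/0.01560 = 23660 d
Zone B: v = q/n = 0.002808/0.12 = 0.02340 m/d → t_B = 416/0.02340 = 17780 d
Total t = 23660 + 17780 = 41440 d
   = 41440 / 365 = 114 yr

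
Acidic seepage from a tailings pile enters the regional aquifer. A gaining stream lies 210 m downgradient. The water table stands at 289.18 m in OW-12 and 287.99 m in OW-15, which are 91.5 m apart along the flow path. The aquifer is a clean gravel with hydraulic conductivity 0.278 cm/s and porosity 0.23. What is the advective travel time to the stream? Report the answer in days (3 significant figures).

Hydraulic gradient i = (289.18 − 287.99) / 91.5 = 1.19 / 91.5 = 0.01301
K = 0.278 cm/s × 864 = 240.2 m/d
Darcy flux q = K·i = 240.2 × 0.01301 = 3.124 m/d
Average linear velocity = 3.124 / 0.23 = 13.58 m/d
t = L / v = 210 / 13.58 = 15.46 d

15.5 days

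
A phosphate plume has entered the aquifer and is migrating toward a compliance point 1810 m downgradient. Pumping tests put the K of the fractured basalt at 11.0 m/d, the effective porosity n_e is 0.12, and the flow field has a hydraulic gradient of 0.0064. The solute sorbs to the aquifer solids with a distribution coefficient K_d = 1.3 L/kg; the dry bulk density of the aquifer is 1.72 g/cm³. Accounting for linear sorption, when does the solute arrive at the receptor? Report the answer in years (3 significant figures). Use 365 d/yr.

166 years

Darcy flux q = K·i = 11.0 × 0.0064 = 0.07040 m/d
v = Ki/n = 11.0·0.0064/0.12 = 0.5867 m/d
Retardation R = 1 + ρ_b·K_d/n = 1 + 1.72×1.3/0.12 = 19.63
Contaminant velocity v_c = v/R = 0.5867/19.63 = 0.02988 m/d
t = L/v_c = 1810/0.02988 = 60570 d
   = 60570/365 = 166 yr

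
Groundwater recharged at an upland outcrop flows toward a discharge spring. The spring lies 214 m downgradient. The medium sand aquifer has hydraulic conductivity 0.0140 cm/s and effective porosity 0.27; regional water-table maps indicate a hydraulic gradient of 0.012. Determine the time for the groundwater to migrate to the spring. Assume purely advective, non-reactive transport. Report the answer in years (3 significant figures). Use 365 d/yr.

K = 0.0140 cm/s × 864 = 12.10 m/d
Darcy flux q = K·i = 12.10 × 0.012 = 0.1452 m/d
v_s = q/n_e = 0.1452/0.27 = 0.5376 m/d
t = L / v = 214 / 0.5376 = 398.1 d
   = 398.1 / 365 = 1.09 yr

1.09 years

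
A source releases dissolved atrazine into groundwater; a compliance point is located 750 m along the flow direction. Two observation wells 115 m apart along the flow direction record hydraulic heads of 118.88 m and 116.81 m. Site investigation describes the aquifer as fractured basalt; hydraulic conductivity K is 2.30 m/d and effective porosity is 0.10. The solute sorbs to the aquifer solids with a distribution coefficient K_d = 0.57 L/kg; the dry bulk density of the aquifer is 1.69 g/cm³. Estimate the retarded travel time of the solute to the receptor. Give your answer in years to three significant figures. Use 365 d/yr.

52.8 years

Hydraulic gradient i = (118.88 − 116.81) / 115 = 2.07 / 115 = 0.01800
Darcy flux q = K·i = 2.30 × 0.01800 = 0.04140 m/d
Average linear velocity = 0.04140 / 0.10 = 0.4140 m/d
Retardation R = 1 + ρ_b·K_d/n = 1 + 1.69×0.57/0.10 = 10.63
Contaminant velocity v_c = v/R = 0.4140/10.63 = 0.03894 m/d
t = L/v_c = 750/0.03894 = 19260 d
   = 19260/365 = 52.8 yr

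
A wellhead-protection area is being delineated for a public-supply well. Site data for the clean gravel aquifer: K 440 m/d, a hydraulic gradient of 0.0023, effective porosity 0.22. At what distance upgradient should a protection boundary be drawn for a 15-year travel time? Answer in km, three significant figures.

25.2 km

q = Ki = 440 × 0.0023 = 1.012 m/d
Seepage velocity v = q / n = 1.012 / 0.22 = 4.600 m/d
T = 15 yr × 365 = 5475 d
L = v × T = 4.600 × 5475 = 25180 m
   = 25.2 km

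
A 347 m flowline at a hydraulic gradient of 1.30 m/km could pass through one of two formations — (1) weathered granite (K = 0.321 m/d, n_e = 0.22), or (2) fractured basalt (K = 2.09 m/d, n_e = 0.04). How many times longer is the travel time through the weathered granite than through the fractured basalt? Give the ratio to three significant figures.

Unit 1 (weathered granite): v = 0.321×0.0013/0.22 = 0.001897 m/d, t = 347/0.001897 = 182900 d
Unit 2 (fractured basalt): v = 2.09×0.0013/0.04 = 0.06793 m/d, t = 347/0.06793 = 5109 d
t(weathered granite) / t(fractured basalt) = 182900/5109 = 35.8

35.8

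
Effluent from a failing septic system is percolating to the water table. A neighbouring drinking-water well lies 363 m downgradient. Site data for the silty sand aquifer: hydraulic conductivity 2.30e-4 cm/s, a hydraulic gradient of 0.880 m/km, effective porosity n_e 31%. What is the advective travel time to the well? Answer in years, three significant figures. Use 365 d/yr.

K = 2.30e-4 cm/s × 864 = 0.1987 m/d
Darcy flux q = K·i = 0.1987 × 8.8e-4 = 1.749e-4 m/d
v_s = q/n_e = 1.749e-4/0.31 = 5.641e-4 m/d
t = L / v = 363 / 5.641e-4 = 643500 d
   = 643500 / 365 = 1760 yr

1760 years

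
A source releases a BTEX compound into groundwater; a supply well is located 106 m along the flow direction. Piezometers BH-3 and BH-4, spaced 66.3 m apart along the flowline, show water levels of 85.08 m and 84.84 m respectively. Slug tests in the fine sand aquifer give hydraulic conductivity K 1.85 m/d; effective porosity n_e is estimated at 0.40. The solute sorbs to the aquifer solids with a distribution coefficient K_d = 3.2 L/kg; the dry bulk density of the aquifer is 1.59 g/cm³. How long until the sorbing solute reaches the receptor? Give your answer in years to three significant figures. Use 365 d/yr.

238 years

Hydraulic gradient i = (85.08 − 84.84) / 66.3 = 0.24 / 66.3 = 0.003620
Specific discharge q = 1.85 × 0.003620 = 0.006697 m/d
v_s = q/n_e = 0.006697/0.40 = 0.01674 m/d
Retardation R = 1 + ρ_b·K_d/n = 1 + 1.59×3.2/0.40 = 13.72
Contaminant velocity v_c = v/R = 0.01674/13.72 = 0.001220 m/d
t = L/v_c = 106/0.001220 = 86870 d
   = 86870/365 = 238 yr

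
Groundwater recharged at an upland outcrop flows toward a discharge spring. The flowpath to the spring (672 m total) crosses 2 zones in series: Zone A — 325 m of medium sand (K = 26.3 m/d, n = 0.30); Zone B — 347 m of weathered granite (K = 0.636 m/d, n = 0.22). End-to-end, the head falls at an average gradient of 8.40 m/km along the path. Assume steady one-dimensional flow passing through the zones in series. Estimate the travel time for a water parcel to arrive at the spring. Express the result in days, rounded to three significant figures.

Steady 1-D flow in series ⇒ the Darcy flux q is identical in every zone and the zone head losses add (resistances L/K in series).
Σ(L/K) = 325/26.3 + 347/0.636 = 12.36 + 545.6 = 558.0 d
K_eq = L_total / Σ(L/K) = 672 / 558.0 = 1.204 m/d
q = K_eq · i = 1.204 × 0.0084 = 0.01012 m/d (same in every zone)
Zone A: v = q/n = 0.01012/0.30 = 0.03372 m/d → t_A = 325/0.03372 = 9637 d
Zone B: v = q/n = 0.01012/0.22 = 0.04599 m/d → t_B = 347/0.04599 = 7546 d
Total t = 9637 + 7546 = 17180 d

17200 days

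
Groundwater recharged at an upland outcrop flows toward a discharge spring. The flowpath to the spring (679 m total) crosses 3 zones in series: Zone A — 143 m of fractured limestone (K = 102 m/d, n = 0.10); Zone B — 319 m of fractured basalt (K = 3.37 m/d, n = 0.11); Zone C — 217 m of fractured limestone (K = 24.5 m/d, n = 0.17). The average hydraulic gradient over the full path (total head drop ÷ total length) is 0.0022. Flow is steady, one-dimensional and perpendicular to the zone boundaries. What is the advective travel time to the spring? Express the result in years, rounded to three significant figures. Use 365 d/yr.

16.6 years

Steady 1-D flow in series ⇒ the Darcy flux q is identical in every zone and the zone head losses add (resistances L/K in series).
Σ(L/K) = 143/102 + 319/3.37 + 217/24.5 = 1.402 + 94.66 + 8.857 = 104.9 d
K_eq = L_total / Σ(L/K) = 679 / 104.9 = 6.472 m/d
q = K_eq · i = 6.472 × 0.0022 = 0.01424 m/d (same in every zone)
Zone A: v = q/n = 0.01424/0.10 = 0.1424 m/d → t_A = 143/0.1424 = 1004 d
Zone B: v = q/n = 0.01424/0.11 = 0.1294 m/d → t_B = 319/0.1294 = 2465 d
Zone C: v = q/n = 0.01424/0.17 = 0.08375 m/d → t_C = 217/0.08375 = 2591 d
Total t = 1004 + 2465 + 2591 = 6060 d
   = 6060 / 365 = 16.6 yr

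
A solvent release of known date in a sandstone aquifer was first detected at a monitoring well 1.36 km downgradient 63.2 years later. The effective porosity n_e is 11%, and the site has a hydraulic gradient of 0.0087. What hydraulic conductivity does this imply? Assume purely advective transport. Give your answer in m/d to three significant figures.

t = 63.2 years = 23070 d
L = 1.36 km = 1360 m
v = L / t = 1360 / 23070 = 0.05896 m/d
K = v · n / i = 0.05896 × 0.11 / 0.0087 = 0.745 m/d

0.745 m/d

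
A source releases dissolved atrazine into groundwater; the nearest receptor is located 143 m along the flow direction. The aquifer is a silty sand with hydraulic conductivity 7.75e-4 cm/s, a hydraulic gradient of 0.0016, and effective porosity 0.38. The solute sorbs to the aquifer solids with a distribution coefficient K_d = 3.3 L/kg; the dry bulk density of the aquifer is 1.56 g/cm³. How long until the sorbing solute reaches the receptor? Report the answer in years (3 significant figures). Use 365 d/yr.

K = 7.75e-4 cm/s × 864 = 0.6696 m/d
Specific discharge q = 0.6696 × 0.0016 = 0.001071 m/d
v = Ki/n = 0.6696·0.0016/0.38 = 0.002819 m/d
Retardation R = 1 + ρ_b·K_d/n = 1 + 1.56×3.3/0.38 = 14.55
Contaminant velocity v_c = v/R = 0.002819/14.55 = 1.938e-4 m/d
t = L/v_c = 143/1.938e-4 = 737900 d
   = 737900/365 = 2020 yr

2020 years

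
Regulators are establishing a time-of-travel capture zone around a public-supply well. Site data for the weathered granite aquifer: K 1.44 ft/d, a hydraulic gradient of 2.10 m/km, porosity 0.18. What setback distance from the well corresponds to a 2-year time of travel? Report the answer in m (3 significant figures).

K = 1.44 ft/d × 0.3048 = 0.4389 m/d
q = Ki = 0.4389 × 0.0021 = 9.217e-4 m/d
v = Ki/n = 0.4389·0.0021/0.18 = 0.005121 m/d
T = 2 yr × 365 = 730 d
L = v × T = 0.005121 × 730 = 3.738 m

3.74 m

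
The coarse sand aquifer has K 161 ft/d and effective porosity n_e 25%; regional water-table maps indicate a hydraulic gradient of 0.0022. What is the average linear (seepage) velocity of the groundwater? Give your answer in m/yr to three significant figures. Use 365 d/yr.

K = 161 ft/d × 0.3048 = 49.07 m/d
Specific discharge q = 49.07 × 0.0022 = 0.1080 m/d
Average linear velocity = 0.1080 / 0.25 = 0.4318 m/d
   = 0.4318 × 365 = 158 m/yr

158 m/yr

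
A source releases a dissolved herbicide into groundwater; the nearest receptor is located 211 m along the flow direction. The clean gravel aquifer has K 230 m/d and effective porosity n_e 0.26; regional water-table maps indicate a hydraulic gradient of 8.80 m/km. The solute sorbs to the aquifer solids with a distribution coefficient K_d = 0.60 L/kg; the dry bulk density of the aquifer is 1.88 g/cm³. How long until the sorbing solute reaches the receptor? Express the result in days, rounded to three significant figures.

q = Ki = 230 × 0.0088 = 2.024 m/d
v_s = q/n_e = 2.024/0.26 = 7.785 m/d
Retardation R = 1 + ρ_b·K_d/n = 1 + 1.88×0.60/0.26 = 5.338
Contaminant velocity v_c = v/R = 7.785/5.338 = 1.458 m/d
t = L/v_c = 211/1.458 = 144.7 d

145 days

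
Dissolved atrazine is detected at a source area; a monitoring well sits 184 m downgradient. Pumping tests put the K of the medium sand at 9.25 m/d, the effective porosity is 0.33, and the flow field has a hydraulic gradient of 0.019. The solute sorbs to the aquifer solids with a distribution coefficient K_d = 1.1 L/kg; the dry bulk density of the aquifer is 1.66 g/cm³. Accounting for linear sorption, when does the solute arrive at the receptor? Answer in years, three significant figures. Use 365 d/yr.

q = Ki = 9.25 × 0.019 = 0.1758 m/d
v = Ki/n = 9.25·0.019/0.33 = 0.5326 m/d
Retardation R = 1 + ρ_b·K_d/n = 1 + 1.66×1.1/0.33 = 6.533
Contaminant velocity v_c = v/R = 0.5326/6.533 = 0.08152 m/d
t = L/v_c = 184/0.08152 = 2257 d
   = 2257/365 = 6.18 yr

6.18 years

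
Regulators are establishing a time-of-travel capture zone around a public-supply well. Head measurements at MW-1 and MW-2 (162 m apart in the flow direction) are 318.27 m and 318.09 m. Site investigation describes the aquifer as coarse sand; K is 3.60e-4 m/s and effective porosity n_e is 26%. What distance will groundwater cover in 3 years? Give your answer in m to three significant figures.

Hydraulic gradient i = (318.27 − 318.09) / 162 = 0.18 / 162 = 0.001111
K = 3.60e-4 m/s × 86400 s/d = 31.10 m/d
q = Ki = 31.10 × 0.001111 = 0.03456 m/d
Average linear velocity = 0.03456 / 0.26 = 0.1329 m/d
T = 3 yr × 365 = 1095 d
L = v × T = 0.1329 × 1095 = 145.6 m

146 m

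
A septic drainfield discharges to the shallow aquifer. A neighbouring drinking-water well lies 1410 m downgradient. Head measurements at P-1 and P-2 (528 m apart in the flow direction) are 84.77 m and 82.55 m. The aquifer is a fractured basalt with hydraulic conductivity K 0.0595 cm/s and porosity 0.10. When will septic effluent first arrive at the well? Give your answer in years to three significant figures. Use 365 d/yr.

Hydraulic gradient i = (84.77 − 82.55) / 528 = 2.22 / 528 = 0.004205
K = 0.0595 cm/s × 864 = 51.41 m/d
q = Ki = 51.41 × 0.004205 = 0.2161 m/d
Average linear velocity = 0.2161 / 0.10 = 2.161 m/d
t = L / v = 1410 / 2.161 = 652.3 d
   = 652.3 / 365 = 1.79 yr

1.79 years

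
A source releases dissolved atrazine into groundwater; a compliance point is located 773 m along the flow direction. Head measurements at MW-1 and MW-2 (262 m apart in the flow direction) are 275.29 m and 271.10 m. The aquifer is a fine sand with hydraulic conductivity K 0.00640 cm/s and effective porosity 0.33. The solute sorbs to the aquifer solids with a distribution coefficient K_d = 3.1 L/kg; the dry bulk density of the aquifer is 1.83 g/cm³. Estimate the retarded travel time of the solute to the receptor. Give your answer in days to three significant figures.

52500 days

Hydraulic gradient i = (275.29 − 271.10) / 262 = 4.19 / 262 = 0.01599
K = 0.00640 cm/s × 864 = 5.530 m/d
q = Ki = 5.530 × 0.01599 = 0.08843 m/d
v_s = q/n_e = 0.08843/0.33 = 0.2680 m/d
Retardation R = 1 + ρ_b·K_d/n = 1 + 1.83×3.1/0.33 = 18.19
Contaminant velocity v_c = v/R = 0.2680/18.19 = 0.01473 m/d
t = L/v_c = 773/0.01473 = 52470 d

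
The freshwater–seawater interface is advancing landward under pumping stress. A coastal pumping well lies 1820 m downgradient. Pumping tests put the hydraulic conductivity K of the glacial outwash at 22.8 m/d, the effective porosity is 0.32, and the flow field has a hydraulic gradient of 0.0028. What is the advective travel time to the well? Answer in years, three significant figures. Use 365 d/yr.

25.0 years

q = Ki = 22.8 × 0.0028 = 0.06384 m/d
Average linear velocity = 0.06384 / 0.32 = 0.1995 m/d
t = L / v = 1820 / 0.1995 = 9123 d
   = 9123 / 365 = 25.0 yr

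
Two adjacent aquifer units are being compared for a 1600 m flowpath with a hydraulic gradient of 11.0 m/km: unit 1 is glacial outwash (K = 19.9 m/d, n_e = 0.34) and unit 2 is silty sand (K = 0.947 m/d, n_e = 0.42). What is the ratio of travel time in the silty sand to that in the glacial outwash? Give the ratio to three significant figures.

26.0

Unit 1 (glacial outwash): v = 19.9×0.011/0.34 = 0.6438 m/d, t = 1600/0.6438 = 2485 d
Unit 2 (silty sand): v = 0.947×0.011/0.42 = 0.02480 m/d, t = 1600/0.02480 = 64510 d
t(silty sand) / t(glacial outwash) = 64510/2485 = 26.0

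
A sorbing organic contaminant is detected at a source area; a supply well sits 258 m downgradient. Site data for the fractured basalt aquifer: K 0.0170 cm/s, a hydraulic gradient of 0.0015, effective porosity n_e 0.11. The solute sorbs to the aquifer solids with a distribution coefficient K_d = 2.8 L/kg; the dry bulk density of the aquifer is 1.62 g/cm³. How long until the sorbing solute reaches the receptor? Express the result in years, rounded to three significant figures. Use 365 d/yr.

149 years

K = 0.0170 cm/s × 864 = 14.69 m/d
Specific discharge q = 14.69 × 0.0015 = 0.02203 m/d
v = Ki/n = 14.69·0.0015/0.11 = 0.2003 m/d
Retardation R = 1 + ρ_b·K_d/n = 1 + 1.62×2.8/0.11 = 42.24
Contaminant velocity v_c = v/R = 0.2003/42.24 = 0.004742 m/d
t = L/v_c = 258/0.004742 = 54410 d
   = 54410/365 = 149 yr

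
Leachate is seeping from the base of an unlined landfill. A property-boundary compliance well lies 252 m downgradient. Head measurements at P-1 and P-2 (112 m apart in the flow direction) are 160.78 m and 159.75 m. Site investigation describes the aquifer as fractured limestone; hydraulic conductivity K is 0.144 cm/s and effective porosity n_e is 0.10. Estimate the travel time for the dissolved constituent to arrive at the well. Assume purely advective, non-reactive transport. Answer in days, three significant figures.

Hydraulic gradient i = (160.78 − 159.75) / 112 = 1.03 / 112 = 0.009196
K = 0.144 cm/s × 864 = 124.4 m/d
q = Ki = 124.4 × 0.009196 = 1.144 m/d
Average linear velocity = 1.144 / 0.10 = 11.44 m/d
t = L / v = 252 / 11.44 = 22.02 d

22.0 days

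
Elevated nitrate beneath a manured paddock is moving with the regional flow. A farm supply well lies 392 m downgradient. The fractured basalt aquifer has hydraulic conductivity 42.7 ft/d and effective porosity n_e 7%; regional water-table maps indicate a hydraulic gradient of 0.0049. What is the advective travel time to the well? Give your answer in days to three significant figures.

K = 42.7 ft/d × 0.3048 = 13.01 m/d
Specific discharge q = 13.01 × 0.0049 = 0.06377 m/d
v_s = q/n_e = 0.06377/0.07 = 0.9110 m/d
t = L / v = 392 / 0.9110 = 430.3 d

430 days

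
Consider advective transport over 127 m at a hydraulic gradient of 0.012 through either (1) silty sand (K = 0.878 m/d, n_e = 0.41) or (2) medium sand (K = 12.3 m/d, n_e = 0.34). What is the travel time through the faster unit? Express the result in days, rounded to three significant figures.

Unit 1 (silty sand): v = 0.878×0.012/0.41 = 0.02570 m/d, t = 127/0.02570 = 4942 d
Unit 2 (medium sand): v = 12.3×0.012/0.34 = 0.4341 m/d, t = 127/0.4341 = 292.5 d
Faster unit: t = 293 d

293 days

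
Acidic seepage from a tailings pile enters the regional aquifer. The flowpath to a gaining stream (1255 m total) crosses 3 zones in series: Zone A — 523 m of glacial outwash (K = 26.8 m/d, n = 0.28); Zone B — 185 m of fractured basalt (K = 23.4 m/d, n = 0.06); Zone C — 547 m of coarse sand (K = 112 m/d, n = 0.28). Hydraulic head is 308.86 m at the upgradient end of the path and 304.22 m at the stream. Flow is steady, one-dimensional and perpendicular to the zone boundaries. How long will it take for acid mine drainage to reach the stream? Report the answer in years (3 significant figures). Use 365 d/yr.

5.93 years

Total head drop ΔH = 308.86 − 304.22 = 4.64 m
Continuity: the same q passes through each zone, so ΔH = q·Σ(L_j/K_j) — the zones act as resistances in series.
Σ(L/K) = 523/26.8 + 185/23.4 + 547/112 = 19.51 + 7.906 + 4.884 = 32.30 d
q = ΔH / Σ(L/K) = 4.64 / 32.30 = 0.1436 m/d (same in every zone)
Zone A: v = q/n = 0.1436/0.28 = 0.5130 m/d → t_A = 523/0.5130 = 1020 d
Zone B: v = q/n = 0.1436/0.06 = 2.394 m/d → t_B = 185/2.394 = 77.28 d
Zone C: v = q/n = 0.1436/0.28 = 0.5130 m/d → t_C = 547/0.5130 = 1066 d
Total t = 1020 + 77.28 + 1066 = 2163 d
   = 2163 / 365 = 5.93 yr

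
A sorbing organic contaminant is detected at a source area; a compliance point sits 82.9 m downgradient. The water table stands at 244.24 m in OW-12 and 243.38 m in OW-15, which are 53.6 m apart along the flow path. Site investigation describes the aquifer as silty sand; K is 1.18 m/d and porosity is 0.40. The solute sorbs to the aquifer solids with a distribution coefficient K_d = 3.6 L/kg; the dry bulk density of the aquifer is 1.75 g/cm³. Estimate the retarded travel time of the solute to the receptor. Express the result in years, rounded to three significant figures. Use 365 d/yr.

80.4 years

Hydraulic gradient i = (244.24 − 243.38) / 53.6 = 0.86 / 53.6 = 0.01604
q = Ki = 1.18 × 0.01604 = 0.01893 m/d
v_s = q/n_e = 0.01893/0.40 = 0.04733 m/d
Retardation R = 1 + ρ_b·K_d/n = 1 + 1.75×3.6/0.40 = 16.75
Contaminant velocity v_c = v/R = 0.04733/16.75 = 0.002826 m/d
t = L/v_c = 82.9/0.002826 = 29340 d
   = 29340/365 = 80.4 yr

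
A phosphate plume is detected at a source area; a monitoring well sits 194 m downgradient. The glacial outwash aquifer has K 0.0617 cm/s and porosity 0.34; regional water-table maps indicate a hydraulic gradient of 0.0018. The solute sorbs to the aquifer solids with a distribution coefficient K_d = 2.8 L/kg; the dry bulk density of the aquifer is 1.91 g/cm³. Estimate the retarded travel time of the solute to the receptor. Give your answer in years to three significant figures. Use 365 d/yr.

31.5 years

K = 0.0617 cm/s × 864 = 53.31 m/d
Specific discharge q = 53.31 × 0.0018 = 0.09596 m/d
Average linear velocity = 0.09596 / 0.34 = 0.2822 m/d
Retardation R = 1 + ρ_b·K_d/n = 1 + 1.91×2.8/0.34 = 16.73
Contaminant velocity v_c = v/R = 0.2822/16.73 = 0.01687 m/d
t = L/v_c = 194/0.01687 = 11500 d
   = 11500/365 = 31.5 yr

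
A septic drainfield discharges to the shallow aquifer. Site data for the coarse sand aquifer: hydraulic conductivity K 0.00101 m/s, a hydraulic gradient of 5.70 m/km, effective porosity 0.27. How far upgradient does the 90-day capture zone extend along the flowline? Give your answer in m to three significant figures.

166 m

K = 0.00101 m/s × 86400 s/d = 87.26 m/d
Darcy flux q = K·i = 87.26 × 0.0057 = 0.4974 m/d
v = Ki/n = 87.26·0.0057/0.27 = 1.842 m/d
L = v × T = 1.842 × 90 = 165.8 m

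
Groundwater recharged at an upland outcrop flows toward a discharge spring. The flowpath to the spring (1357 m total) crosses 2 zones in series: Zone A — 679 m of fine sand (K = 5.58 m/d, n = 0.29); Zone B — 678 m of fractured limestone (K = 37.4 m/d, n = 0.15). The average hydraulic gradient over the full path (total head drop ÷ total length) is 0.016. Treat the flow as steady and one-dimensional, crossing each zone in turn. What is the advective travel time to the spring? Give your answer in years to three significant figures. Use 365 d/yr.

5.27 years

Continuity: the same q passes through each zone, so ΔH = q·Σ(L_j/K_j) — the zones act as resistances in series.
Σ(L/K) = 679/5.58 + 678/37.4 = 121.7 + 18.13 = 139.8 d
K_eq = L_total / Σ(L/K) = 1357 / 139.8 = 9.706 m/d
q = K_eq · i = 9.706 × 0.016 = 0.1553 m/d (same in every zone)
Zone A: v = q/n = 0.1553/0.29 = 0.5355 m/d → t_A = 679/0.5355 = 1268 d
Zone B: v = q/n = 0.1553/0.15 = 1.035 m/d → t_B = 678/1.035 = 654.9 d
Total t = 1268 + 654.9 = 1923 d
   = 1923 / 365 = 5.27 yr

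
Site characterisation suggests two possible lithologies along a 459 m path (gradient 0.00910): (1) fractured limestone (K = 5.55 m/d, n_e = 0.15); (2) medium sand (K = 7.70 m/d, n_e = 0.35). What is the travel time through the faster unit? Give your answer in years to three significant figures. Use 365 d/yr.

3.73 years

Unit 1 (fractured limestone): v = 5.55×0.0091/0.15 = 0.3367 m/d, t = 459/0.3367 = 1363 d
Unit 2 (medium sand): v = 7.70×0.0091/0.35 = 0.2002 m/d, t = 459/0.2002 = 2293 d
Faster: 1363 d / 365 = 3.73 yr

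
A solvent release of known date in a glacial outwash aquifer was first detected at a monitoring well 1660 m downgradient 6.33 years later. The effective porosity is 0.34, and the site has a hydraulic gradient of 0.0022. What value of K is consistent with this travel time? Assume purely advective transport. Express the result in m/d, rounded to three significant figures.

111 m/d

t = 6.33 years = 2310 d
v = L / t = 1660 / 2310 = 0.7185 m/d
K = v · n / i = 0.7185 × 0.34 / 0.0022 = 111 m/d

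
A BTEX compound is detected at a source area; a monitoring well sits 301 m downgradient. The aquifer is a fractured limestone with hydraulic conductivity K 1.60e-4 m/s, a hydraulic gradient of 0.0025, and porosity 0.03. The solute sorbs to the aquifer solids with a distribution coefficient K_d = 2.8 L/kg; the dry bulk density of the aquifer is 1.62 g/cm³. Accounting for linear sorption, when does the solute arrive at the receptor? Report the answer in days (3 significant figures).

K = 1.60e-4 m/s × 86400 s/d = 13.82 m/d
Specific discharge q = 13.82 × 0.0025 = 0.03456 m/d
Seepage velocity v = q / n = 0.03456 / 0.03 = 1.152 m/d
Retardation R = 1 + ρ_b·K_d/n = 1 + 1.62×2.8/0.03 = 152.2
Contaminant velocity v_c = v/R = 1.152/152.2 = 0.007569 m/d
t = L/v_c = 301/0.007569 = 39770 d

39800 days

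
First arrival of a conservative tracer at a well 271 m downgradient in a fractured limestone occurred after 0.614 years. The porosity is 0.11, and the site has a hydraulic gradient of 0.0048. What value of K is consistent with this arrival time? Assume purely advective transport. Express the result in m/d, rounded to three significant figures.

t = 0.614 years = 224.1 d
v = L / t = 271 / 224.1 = 1.209 m/d
K = v · n / i = 1.209 × 0.11 / 0.0048 = 27.7 m/d

27.7 m/d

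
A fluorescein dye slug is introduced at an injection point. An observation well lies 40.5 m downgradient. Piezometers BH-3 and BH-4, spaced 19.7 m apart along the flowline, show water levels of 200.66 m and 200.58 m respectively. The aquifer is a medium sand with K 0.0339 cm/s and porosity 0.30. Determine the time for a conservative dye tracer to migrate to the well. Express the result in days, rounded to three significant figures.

Hydraulic gradient i = (200.66 − 200.58) / 19.7 = 0.08 / 19.7 = 0.004061
K = 0.0339 cm/s × 864 = 29.29 m/d
Specific discharge q = 29.29 × 0.004061 = 0.1189 m/d
Average linear velocity = 0.1189 / 0.30 = 0.3965 m/d
t = L / v = 40.5 / 0.3965 = 102.2 d

102 days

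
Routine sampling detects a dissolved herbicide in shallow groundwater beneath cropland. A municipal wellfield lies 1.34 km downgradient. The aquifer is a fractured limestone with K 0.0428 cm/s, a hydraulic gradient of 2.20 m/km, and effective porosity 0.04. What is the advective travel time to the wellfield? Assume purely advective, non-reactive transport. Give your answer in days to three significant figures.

659 days

K = 0.0428 cm/s × 864 = 36.98 m/d
Specific discharge q = 36.98 × 0.0022 = 0.08135 m/d
v = Ki/n = 36.98·0.0022/0.04 = 2.034 m/d
L = 1.34 km = 1340 m
t = L / v = 1340 / 2.034 = 658.8 d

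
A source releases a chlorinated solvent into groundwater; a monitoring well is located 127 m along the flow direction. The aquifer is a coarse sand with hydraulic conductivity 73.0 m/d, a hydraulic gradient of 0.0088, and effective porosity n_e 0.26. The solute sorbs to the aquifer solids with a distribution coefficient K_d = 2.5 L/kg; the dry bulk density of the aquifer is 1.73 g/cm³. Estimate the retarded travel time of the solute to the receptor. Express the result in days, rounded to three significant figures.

Specific discharge q = 73.0 × 0.0088 = 0.6424 m/d
v_s = q/n_e = 0.6424/0.26 = 2.471 m/d
Retardation R = 1 + ρ_b·K_d/n = 1 + 1.73×2.5/0.26 = 17.63
Contaminant velocity v_c = v/R = 2.471/17.63 = 0.1401 m/d
t = L/v_c = 127/0.1401 = 906.4 d

906 days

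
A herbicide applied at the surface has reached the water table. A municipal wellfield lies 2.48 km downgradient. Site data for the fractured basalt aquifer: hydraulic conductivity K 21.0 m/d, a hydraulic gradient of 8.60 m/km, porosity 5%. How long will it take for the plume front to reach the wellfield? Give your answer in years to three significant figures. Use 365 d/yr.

Darcy flux q = K·i = 21.0 × 0.0086 = 0.1806 m/d
Seepage velocity v = q / n = 0.1806 / 0.05 = 3.612 m/d
L = 2.48 km = 2480 m
t = L / v = 2480 / 3.612 = 686.6 d
   = 686.6 / 365 = 1.88 yr

1.88 years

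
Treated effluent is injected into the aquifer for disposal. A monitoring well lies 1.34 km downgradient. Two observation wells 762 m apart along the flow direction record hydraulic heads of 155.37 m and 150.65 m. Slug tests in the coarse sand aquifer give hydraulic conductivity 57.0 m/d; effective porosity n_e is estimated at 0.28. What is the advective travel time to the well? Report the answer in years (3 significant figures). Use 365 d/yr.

2.91 years

Hydraulic gradient i = (155.37 − 150.65) / 762 = 4.72 / 762 = 0.006194
q = Ki = 57.0 × 0.006194 = 0.3531 m/d
v_s = q/n_e = 0.3531/0.28 = 1.261 m/d
L = 1.34 km = 1340 m
t = L / v = 1340 / 1.261 = 1063 d
   = 1063 / 365 = 2.91 yr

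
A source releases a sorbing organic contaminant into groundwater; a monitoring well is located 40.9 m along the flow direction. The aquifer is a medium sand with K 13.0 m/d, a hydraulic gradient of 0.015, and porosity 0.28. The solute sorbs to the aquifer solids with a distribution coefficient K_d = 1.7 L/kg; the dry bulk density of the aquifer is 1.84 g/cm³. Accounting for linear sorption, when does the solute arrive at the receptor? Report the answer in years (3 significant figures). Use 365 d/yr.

1.96 years

q = Ki = 13.0 × 0.015 = 0.1950 m/d
Seepage velocity v = q / n = 0.1950 / 0.28 = 0.6964 m/d
Retardation R = 1 + ρ_b·K_d/n = 1 + 1.84×1.7/0.28 = 12.17
Contaminant velocity v_c = v/R = 0.6964/12.17 = 0.05722 m/d
t = L/v_c = 40.9/0.05722 = 714.8 d
   = 714.8/365 = 1.96 yr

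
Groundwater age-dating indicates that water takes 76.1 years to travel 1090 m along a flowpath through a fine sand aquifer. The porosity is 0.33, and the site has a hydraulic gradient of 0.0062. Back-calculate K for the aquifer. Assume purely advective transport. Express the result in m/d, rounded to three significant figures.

2.09 m/d

t = 76.1 years = 27780 d
v = L / t = 1090 / 27780 = 0.03924 m/d
K = v · n / i = 0.03924 × 0.33 / 0.0062 = 2.09 m/d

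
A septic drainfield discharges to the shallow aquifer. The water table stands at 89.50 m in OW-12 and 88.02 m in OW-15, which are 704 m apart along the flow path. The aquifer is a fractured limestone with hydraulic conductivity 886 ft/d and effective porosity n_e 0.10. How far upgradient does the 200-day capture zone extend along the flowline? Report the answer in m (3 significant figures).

Hydraulic gradient i = (89.50 − 88.02) / 704 = 1.48 / 704 = 0.002102
K = 886 ft/d × 0.3048 = 270.1 m/d
Specific discharge q = 270.1 × 0.002102 = 0.5677 m/d
Seepage velocity v = q / n = 0.5677 / 0.10 = 5.677 m/d
L = v × T = 5.677 × 200 = 1135 m

1140 m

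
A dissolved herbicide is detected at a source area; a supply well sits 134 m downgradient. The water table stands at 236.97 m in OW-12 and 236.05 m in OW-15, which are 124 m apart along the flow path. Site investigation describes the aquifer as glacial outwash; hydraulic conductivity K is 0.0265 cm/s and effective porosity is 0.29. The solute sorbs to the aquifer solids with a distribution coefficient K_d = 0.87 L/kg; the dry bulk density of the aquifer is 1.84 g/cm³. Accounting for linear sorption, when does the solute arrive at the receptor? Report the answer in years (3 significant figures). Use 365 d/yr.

Hydraulic gradient i = (236.97 − 236.05) / 124 = 0.92 / 124 = 0.007419
K = 0.0265 cm/s × 864 = 22.90 m/d
Darcy flux q = K·i = 22.90 × 0.007419 = 0.1699 m/d
v = Ki/n = 22.90·0.007419/0.29 = 0.5858 m/d
Retardation R = 1 + ρ_b·K_d/n = 1 + 1.84×0.87/0.29 = 6.520
Contaminant velocity v_c = v/R = 0.5858/6.520 = 0.08984 m/d
t = L/v_c = 134/0.08984 = 1492 d
   = 1492/365 = 4.09 yr

4.09 years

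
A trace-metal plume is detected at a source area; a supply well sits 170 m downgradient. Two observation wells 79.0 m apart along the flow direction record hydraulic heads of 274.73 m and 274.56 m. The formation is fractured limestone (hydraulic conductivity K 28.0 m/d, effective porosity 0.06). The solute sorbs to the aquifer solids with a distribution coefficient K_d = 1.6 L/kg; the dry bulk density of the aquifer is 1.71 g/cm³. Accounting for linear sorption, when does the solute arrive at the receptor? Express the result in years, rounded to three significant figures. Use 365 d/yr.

Hydraulic gradient i = (274.73 − 274.56) / 79.0 = 0.17 / 79.0 = 0.002152
Darcy flux q = K·i = 28.0 × 0.002152 = 0.06025 m/d
Seepage velocity v = q / n = 0.06025 / 0.06 = 1.004 m/d
Retardation R = 1 + ρ_b·K_d/n = 1 + 1.71×1.6/0.06 = 46.60
Contaminant velocity v_c = v/R = 1.004/46.60 = 0.02155 m/d
t = L/v_c = 170/0.02155 = 7889 d
   = 7889/365 = 21.6 yr

21.6 years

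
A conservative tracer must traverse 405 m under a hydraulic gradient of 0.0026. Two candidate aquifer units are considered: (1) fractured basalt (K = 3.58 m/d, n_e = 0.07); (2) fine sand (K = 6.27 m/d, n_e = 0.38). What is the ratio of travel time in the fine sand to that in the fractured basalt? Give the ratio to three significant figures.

3.10

Unit 1 (fractured basalt): v = 3.58×0.0026/0.07 = 0.1330 m/d, t = 405/0.1330 = 3046 d
Unit 2 (fine sand): v = 6.27×0.0026/0.38 = 0.04290 m/d, t = 405/0.04290 = 9441 d
t(fine sand) / t(fractured basalt) = 9441/3046 = 3.10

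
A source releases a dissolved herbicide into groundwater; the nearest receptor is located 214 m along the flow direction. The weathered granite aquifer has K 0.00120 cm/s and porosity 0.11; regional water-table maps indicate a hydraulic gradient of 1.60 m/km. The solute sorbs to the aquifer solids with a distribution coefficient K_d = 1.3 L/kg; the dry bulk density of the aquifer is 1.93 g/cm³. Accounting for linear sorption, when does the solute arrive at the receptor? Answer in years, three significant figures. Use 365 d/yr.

926 years

K = 0.00120 cm/s × 864 = 1.037 m/d
Specific discharge q = 1.037 × 0.0016 = 0.001659 m/d
Average linear velocity = 0.001659 / 0.11 = 0.01508 m/d
Retardation R = 1 + ρ_b·K_d/n = 1 + 1.93×1.3/0.11 = 23.81
Contaminant velocity v_c = v/R = 0.01508/23.81 = 6.334e-4 m/d
t = L/v_c = 214/6.334e-4 = 337900 d
   = 337900/365 = 926 yr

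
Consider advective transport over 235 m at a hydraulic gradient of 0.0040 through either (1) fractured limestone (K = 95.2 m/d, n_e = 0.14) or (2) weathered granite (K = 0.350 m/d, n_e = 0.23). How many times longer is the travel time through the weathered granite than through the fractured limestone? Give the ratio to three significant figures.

447

Unit 1 (fractured limestone): v = 95.2×0.0040/0.14 = 2.720 m/d, t = 235/2.720 = 86.40 d
Unit 2 (weathered granite): v = 0.350×0.0040/0.23 = 0.006087 m/d, t = 235/0.006087 = 38610 d
t(weathered granite) / t(fractured limestone) = 38610/86.40 = 447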